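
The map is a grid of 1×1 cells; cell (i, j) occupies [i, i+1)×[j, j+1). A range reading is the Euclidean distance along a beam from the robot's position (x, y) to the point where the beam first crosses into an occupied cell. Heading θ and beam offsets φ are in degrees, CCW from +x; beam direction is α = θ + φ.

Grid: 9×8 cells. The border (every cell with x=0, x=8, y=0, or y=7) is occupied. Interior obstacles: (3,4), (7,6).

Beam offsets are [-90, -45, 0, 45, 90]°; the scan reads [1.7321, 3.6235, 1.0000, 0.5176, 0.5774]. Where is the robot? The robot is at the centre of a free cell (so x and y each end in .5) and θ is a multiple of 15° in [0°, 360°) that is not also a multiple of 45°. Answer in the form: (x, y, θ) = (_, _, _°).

(x, y, θ) = (1.5, 3.5, 120°)

Enumerate (i+0.5, j+0.5, θ) over the 40 free cells and 16 admissible headings. For each, cast all 5 beams and compare to the given ranges.
  (1.5, 4.5, 75°): beam 1 = 1.5529 ≠ 1.7321 ✗
  (3.5, 2.5, 330°): beam 2 = 1.5529 ≠ 3.6235 ✗
  (7.5, 2.5, 120°): beam 1 = 0.5774 ≠ 1.7321 ✗
  (2.5, 5.5, 15°): beam 1 = 4.6587 ≠ 1.7321 ✗
  …
  (1.5, 3.5, 120°): r_1=1.7321, r_2=3.6235, r_3=1.0000, r_4=0.5176, r_5=0.5774 — all match ✓
Only this pose fits every beam.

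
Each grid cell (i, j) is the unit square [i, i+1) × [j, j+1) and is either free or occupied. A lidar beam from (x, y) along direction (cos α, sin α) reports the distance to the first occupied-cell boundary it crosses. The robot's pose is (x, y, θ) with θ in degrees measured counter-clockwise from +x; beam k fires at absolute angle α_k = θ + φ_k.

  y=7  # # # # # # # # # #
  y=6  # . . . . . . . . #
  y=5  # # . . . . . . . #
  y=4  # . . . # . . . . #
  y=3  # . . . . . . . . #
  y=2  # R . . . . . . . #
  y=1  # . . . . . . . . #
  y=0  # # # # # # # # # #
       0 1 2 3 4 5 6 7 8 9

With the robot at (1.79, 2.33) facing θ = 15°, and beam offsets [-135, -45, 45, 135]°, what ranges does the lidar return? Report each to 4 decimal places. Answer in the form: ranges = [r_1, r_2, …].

ranges = [1.5358, 2.6600, 5.3925, 0.9122]

beam 1: φ=-135°, α=240°
  direction (-0.5000, -0.8660); cell (1,2); t to first gridline: x 1.5800, y 0.3811 (then +2.0000 / +1.1547)
    (1,1) via y @ 0.3811
    (1,0) via y @ 1.5358  # hit
  → r_1 = 1.5358
beam 2: φ=-45°, α=330°
  direction (0.8660, -0.5000); cell (1,2); t to first gridline: x 0.2425, y 0.6600 (then +1.1547 / +2.0000)
    (2,2) via x @ 0.2425
    (2,1) via y @ 0.6600
    (3,1) via x @ 1.3972
    (4,1) via x @ 2.5519
    (4,0) via y @ 2.6600  # hit
  → r_2 = 2.6600
beam 3: φ=45°, α=60°
  direction (0.5000, 0.8660); cell (1,2); t to first gridline: x 0.4200, y 0.7736 (then +2.0000 / +1.1547)
    (2,2) via x @ 0.4200
    (2,3) via y @ 0.7736
    (2,4) via y @ 1.9283
    (3,4) via x @ 2.4200
    (3,5) via y @ 3.0831
    (3,6) via y @ 4.2378
    (4,6) via x @ 4.4200
    (4,7) via y @ 5.3925  # hit
  → r_3 = 5.3925
beam 4: φ=135°, α=150°
  direction (-0.8660, 0.5000); cell (1,2); t to first gridline: x 0.9122, y 1.3400 (then +1.1547 / +2.0000)
    (0,2) via x @ 0.9122  # hit
  → r_4 = 0.9122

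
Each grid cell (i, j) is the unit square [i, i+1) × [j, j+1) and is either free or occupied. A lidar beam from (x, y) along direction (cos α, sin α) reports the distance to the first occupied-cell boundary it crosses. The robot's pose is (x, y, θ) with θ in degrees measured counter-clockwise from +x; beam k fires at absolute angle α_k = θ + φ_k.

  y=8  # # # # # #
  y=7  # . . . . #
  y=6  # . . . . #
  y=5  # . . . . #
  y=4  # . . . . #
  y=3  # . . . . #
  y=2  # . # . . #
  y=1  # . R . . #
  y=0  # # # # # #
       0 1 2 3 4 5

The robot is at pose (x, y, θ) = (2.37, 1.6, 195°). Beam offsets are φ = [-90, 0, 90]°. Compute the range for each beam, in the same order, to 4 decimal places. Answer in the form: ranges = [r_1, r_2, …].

ranges = [0.4141, 1.4183, 0.6212]

beam 1: φ=-90°, α=105°
  direction (-0.2588, 0.9659); cell (2,1); t to first gridline: x 1.4296, y 0.4141 (then +3.8637 / +1.0353)
    (2,2) via y @ 0.4141  # hit
  → r_1 = 0.4141
beam 2: φ=0°, α=195°
  direction (-0.9659, -0.2588); cell (2,1); t to first gridline: x 0.3831, y 2.3182 (then +1.0353 / +3.8637)
    (1,1) via x @ 0.3831
    (0,1) via x @ 1.4183  # hit
  → r_2 = 1.4183
beam 3: φ=90°, α=285°
  direction (0.2588, -0.9659); cell (2,1); t to first gridline: x 2.4341, y 0.6212 (then +3.8637 / +1.0353)
    (2,0) via y @ 0.6212  # hit
  → r_3 = 0.6212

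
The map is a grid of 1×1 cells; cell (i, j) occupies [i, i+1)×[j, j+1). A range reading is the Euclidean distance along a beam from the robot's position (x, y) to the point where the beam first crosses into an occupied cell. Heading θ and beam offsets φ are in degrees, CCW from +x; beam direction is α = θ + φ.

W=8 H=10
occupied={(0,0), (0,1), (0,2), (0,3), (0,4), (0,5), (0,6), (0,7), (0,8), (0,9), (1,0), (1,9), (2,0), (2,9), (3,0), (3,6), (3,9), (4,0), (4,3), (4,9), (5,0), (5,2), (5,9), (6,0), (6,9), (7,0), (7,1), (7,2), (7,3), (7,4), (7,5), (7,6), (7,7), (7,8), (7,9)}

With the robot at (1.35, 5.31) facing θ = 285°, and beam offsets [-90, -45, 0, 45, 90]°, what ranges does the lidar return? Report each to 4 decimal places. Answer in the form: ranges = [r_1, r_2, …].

ranges = [0.3623, 0.7000, 4.4620, 3.0600, 2.6660]

beam 1: φ=-90°, α=195°
  d=(-0.9659,-0.2588)  start (1,5)  tX=0.3623 tY=1.1977  stride 1/|dx|=1.0353 1/|dy|=3.8637
    cross x-line → (0,5), t=0.3623 (wall)
  → r_1 = 0.3623
beam 2: φ=-45°, α=240°
  d=(-0.5000,-0.8660)  start (1,5)  tX=0.7000 tY=0.3580  stride 1/|dx|=2.0000 1/|dy|=1.1547
    cross y-line → (1,4), t=0.3580
    cross x-line → (0,4), t=0.7000 (wall)
  → r_2 = 0.7000
beam 3: φ=0°, α=285°
  d=(0.2588,-0.9659)  start (1,5)  tX=2.5114 tY=0.3209  stride 1/|dx|=3.8637 1/|dy|=1.0353
    cross y-line → (1,4), t=0.3209
    cross y-line → (1,3), t=1.3562
    cross y-line → (1,2), t=2.3915
    cross x-line → (2,2), t=2.5114
    cross y-line → (2,1), t=3.4268
    cross y-line → (2,0), t=4.4620 (wall)
  → r_3 = 4.4620
beam 4: φ=45°, α=330°
  d=(0.8660,-0.5000)  start (1,5)  tX=0.7506 tY=0.6200  stride 1/|dx|=1.1547 1/|dy|=2.0000
    cross y-line → (1,4), t=0.6200
    cross x-line → (2,4), t=0.7506
    cross x-line → (3,4), t=1.9053
    cross y-line → (3,3), t=2.6200
    cross x-line → (4,3), t=3.0600 (wall)
  → r_4 = 3.0600
beam 5: φ=90°, α=15°
  d=(0.9659,0.2588)  start (1,5)  tX=0.6729 tY=2.6660  stride 1/|dx|=1.0353 1/|dy|=3.8637
    cross x-line → (2,5), t=0.6729
    cross x-line → (3,5), t=1.7082
    cross y-line → (3,6), t=2.6660 (wall)
  → r_5 = 2.6660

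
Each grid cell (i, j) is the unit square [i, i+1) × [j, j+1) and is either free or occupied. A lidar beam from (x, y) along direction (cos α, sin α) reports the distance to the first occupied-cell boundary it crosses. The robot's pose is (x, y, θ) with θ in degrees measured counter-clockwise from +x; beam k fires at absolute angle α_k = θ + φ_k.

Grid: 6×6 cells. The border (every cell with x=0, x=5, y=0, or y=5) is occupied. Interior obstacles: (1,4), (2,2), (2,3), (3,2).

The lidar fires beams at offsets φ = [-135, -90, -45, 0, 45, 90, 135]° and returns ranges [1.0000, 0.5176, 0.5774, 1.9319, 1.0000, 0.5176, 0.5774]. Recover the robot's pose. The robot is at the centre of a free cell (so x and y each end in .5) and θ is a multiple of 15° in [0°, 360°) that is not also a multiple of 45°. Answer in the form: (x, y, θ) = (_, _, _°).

The pose lattice has 12·16 = 192 candidates. Test each by forward raycasting.
  (4.5, 2.5, 285°): beam 1 = 0.5774 ≠ 1.0000 ✗
  (1.5, 1.5, 330°): beam 1 = 0.5176 ≠ 1.0000 ✗
  (3.5, 1.5, 255°): beam 1 = 0.5774 ≠ 1.0000 ✗
  (1.5, 2.5, 120°): beam 1 = 0.5176 ≠ 1.0000 ✗
  …
  (2.5, 1.5, 345°): r_1=1.0000, r_2=0.5176, r_3=0.5774, r_4=1.9319, r_5=1.0000, r_6=0.5176, r_7=0.5774 — all match ✓
Only this pose fits every beam.

(x, y, θ) = (2.5, 1.5, 345°)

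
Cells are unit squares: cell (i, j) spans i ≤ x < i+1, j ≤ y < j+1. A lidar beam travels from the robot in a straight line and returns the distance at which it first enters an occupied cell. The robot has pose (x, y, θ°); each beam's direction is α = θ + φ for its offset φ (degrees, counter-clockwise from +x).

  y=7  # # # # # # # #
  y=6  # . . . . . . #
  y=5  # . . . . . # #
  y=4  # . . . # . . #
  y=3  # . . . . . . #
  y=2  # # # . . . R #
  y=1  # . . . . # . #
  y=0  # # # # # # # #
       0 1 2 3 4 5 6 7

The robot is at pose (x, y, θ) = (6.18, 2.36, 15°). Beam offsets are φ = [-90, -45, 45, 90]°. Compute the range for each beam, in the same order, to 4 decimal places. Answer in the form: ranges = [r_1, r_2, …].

beam 1: φ=-90°, α=285°
  d=(0.2588,-0.9659)  start (6,2)  tX=3.1682 tY=0.3727  stride 1/|dx|=3.8637 1/|dy|=1.0353
    cross y-line → (6,1), t=0.3727
    cross y-line → (6,0), t=1.4080 (wall)
  → r_1 = 1.4080
beam 2: φ=-45°, α=330°
  d=(0.8660,-0.5000)  start (6,2)  tX=0.9469 tY=0.7200  stride 1/|dx|=1.1547 1/|dy|=2.0000
    cross y-line → (6,1), t=0.7200
    cross x-line → (7,1), t=0.9469 (wall)
  → r_2 = 0.9469
beam 3: φ=45°, α=60°
  d=(0.5000,0.8660)  start (6,2)  tX=1.6400 tY=0.7390  stride 1/|dx|=2.0000 1/|dy|=1.1547
    cross y-line → (6,3), t=0.7390
    cross x-line → (7,3), t=1.6400 (wall)
  → r_3 = 1.6400
beam 4: φ=90°, α=105°
  d=(-0.2588,0.9659)  start (6,2)  tX=0.6955 tY=0.6626  stride 1/|dx|=3.8637 1/|dy|=1.0353
    cross y-line → (6,3), t=0.6626
    cross x-line → (5,3), t=0.6955
    cross y-line → (5,4), t=1.6979
    cross y-line → (5,5), t=2.7331
    cross y-line → (5,6), t=3.7684
    cross x-line → (4,6), t=4.5592
    cross y-line → (4,7), t=4.8037 (wall)
  → r_4 = 4.8037

ranges = [1.4080, 0.9469, 1.6400, 4.8037]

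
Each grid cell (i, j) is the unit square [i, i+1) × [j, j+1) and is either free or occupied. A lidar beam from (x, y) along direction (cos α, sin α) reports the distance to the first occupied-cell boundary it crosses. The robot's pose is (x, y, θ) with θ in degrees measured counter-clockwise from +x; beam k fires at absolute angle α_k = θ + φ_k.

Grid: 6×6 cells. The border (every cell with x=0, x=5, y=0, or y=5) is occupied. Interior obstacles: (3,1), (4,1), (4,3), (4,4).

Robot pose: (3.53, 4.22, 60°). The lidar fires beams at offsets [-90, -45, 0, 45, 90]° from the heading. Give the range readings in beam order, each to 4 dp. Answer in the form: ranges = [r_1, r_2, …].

beam 1: φ=-90°, α=330°
  cosα=0.8660 sinα=-0.5000 | (3,4) | tMaxX 0.5427 tMaxY 0.4400 | tΔX 1.1547 tΔY 2.0000
    t=0.4400 [y] (3,3)
    t=0.5427 [x] (4,3) — stop
  → r_1 = 0.5427
beam 2: φ=-45°, α=15°
  cosα=0.9659 sinα=0.2588 | (3,4) | tMaxX 0.4866 tMaxY 3.0137 | tΔX 1.0353 tΔY 3.8637
    t=0.4866 [x] (4,4) — stop
  → r_2 = 0.4866
beam 3: φ=0°, α=60°
  cosα=0.5000 sinα=0.8660 | (3,4) | tMaxX 0.9400 tMaxY 0.9007 | tΔX 2.0000 tΔY 1.1547
    t=0.9007 [y] (3,5) — stop
  → r_3 = 0.9007
beam 4: φ=45°, α=105°
  cosα=-0.2588 sinα=0.9659 | (3,4) | tMaxX 2.0478 tMaxY 0.8075 | tΔX 3.8637 tΔY 1.0353
    t=0.8075 [y] (3,5) — stop
  → r_4 = 0.8075
beam 5: φ=90°, α=150°
  cosα=-0.8660 sinα=0.5000 | (3,4) | tMaxX 0.6120 tMaxY 1.5600 | tΔX 1.1547 tΔY 2.0000
    t=0.6120 [x] (2,4)
    t=1.5600 [y] (2,5) — stop
  → r_5 = 1.5600

ranges = [0.5427, 0.4866, 0.9007, 0.8075, 1.5600]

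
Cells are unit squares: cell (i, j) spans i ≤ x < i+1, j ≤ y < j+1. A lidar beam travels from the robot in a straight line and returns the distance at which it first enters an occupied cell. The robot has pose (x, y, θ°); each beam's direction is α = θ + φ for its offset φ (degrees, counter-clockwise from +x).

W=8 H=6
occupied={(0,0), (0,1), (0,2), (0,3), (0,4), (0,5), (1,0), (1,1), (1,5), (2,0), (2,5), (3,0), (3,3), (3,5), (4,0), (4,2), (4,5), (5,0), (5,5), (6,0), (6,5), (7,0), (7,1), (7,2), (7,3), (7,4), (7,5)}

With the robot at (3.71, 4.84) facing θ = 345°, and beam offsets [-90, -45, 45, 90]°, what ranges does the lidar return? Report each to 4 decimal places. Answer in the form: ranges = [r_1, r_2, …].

beam 1: φ=-90°, α=255°
  direction (-0.2588, -0.9659); cell (3,4); t to first gridline: x 2.7432, y 0.8696 (then +3.8637 / +1.0353)
    (3,3) via y @ 0.8696  # hit
  → r_1 = 0.8696
beam 2: φ=-45°, α=300°
  direction (0.5000, -0.8660); cell (3,4); t to first gridline: x 0.5800, y 0.9699 (then +2.0000 / +1.1547)
    (4,4) via x @ 0.5800
    (4,3) via y @ 0.9699
    (4,2) via y @ 2.1246  # hit
  → r_2 = 2.1246
beam 3: φ=45°, α=30°
  direction (0.8660, 0.5000); cell (3,4); t to first gridline: x 0.3349, y 0.3200 (then +1.1547 / +2.0000)
    (3,5) via y @ 0.3200  # hit
  → r_3 = 0.3200
beam 4: φ=90°, α=75°
  direction (0.2588, 0.9659); cell (3,4); t to first gridline: x 1.1205, y 0.1656 (then +3.8637 / +1.0353)
    (3,5) via y @ 0.1656  # hit
  → r_4 = 0.1656

ranges = [0.8696, 2.1246, 0.3200, 0.1656]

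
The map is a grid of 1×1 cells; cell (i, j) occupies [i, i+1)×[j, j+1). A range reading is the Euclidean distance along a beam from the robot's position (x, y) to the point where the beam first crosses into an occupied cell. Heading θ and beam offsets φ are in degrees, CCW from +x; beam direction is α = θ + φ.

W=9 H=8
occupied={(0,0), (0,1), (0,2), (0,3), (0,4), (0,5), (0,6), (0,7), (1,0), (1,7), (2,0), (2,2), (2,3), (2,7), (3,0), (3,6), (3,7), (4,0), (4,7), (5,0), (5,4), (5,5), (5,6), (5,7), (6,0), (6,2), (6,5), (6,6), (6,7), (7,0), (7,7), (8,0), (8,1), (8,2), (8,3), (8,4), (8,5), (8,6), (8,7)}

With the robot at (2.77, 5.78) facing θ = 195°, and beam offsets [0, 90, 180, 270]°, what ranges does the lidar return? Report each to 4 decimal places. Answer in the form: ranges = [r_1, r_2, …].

ranges = [1.8324, 4.9486, 0.8500, 1.2630]

beam 1: φ=0°, α=195°
  dir = (cos 195°, sin 195°) = (-0.9659, -0.2588); from cell (2,5)
  next x-line at t=0.7972, next y-line at t=3.0137; Δt_x=1.0353, Δt_y=3.8637
    x: enter (1,5) at t=0.7972
    x: enter (0,5) at t=1.8324 ← occupied
  → r_1 = 1.8324
beam 2: φ=90°, α=285°
  dir = (cos 285°, sin 285°) = (0.2588, -0.9659); from cell (2,5)
  next x-line at t=0.8887, next y-line at t=0.8075; Δt_x=3.8637, Δt_y=1.0353
    y: enter (2,4) at t=0.8075
    x: enter (3,4) at t=0.8887
    y: enter (3,3) at t=1.8428
    y: enter (3,2) at t=2.8781
    y: enter (3,1) at t=3.9133
    x: enter (4,1) at t=4.7524
    y: enter (4,0) at t=4.9486 ← occupied
  → r_2 = 4.9486
beam 3: φ=180°, α=15°
  dir = (cos 15°, sin 15°) = (0.9659, 0.2588); from cell (2,5)
  next x-line at t=0.2381, next y-line at t=0.8500; Δt_x=1.0353, Δt_y=3.8637
    x: enter (3,5) at t=0.2381
    y: enter (3,6) at t=0.8500 ← occupied
  → r_3 = 0.8500
beam 4: φ=270°, α=105°
  dir = (cos 105°, sin 105°) = (-0.2588, 0.9659); from cell (2,5)
  next x-line at t=2.9751, next y-line at t=0.2278; Δt_x=3.8637, Δt_y=1.0353
    y: enter (2,6) at t=0.2278
    y: enter (2,7) at t=1.2630 ← occupied
  → r_4 = 1.2630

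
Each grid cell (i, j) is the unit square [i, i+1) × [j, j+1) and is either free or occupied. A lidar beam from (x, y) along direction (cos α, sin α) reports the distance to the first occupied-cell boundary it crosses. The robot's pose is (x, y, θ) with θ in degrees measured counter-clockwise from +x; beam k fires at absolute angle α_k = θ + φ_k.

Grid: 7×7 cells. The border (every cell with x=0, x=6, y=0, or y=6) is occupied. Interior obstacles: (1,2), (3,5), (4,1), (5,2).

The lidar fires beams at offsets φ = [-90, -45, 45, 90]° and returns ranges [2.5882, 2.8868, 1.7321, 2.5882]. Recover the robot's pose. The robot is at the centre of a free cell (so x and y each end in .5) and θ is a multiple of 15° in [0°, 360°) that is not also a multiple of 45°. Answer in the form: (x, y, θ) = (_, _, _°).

The pose lattice has 21·16 = 336 candidates. Test each by forward raycasting.
  (5.5, 4.5, 75°): beam 1 = 0.5176 ≠ 2.5882 ✗
  (2.5, 2.5, 105°): beam 1 = 3.6235 ≠ 2.5882 ✗
  (4.5, 3.5, 30°): beam 1 = 1.0000 ≠ 2.5882 ✗
  …
  (2.5, 3.5, 15°): r_1=2.5882, r_2=2.8868, r_3=1.7321, r_4=2.5882 — all match ✓
No second candidate reproduces the full scan.

(x, y, θ) = (2.5, 3.5, 15°)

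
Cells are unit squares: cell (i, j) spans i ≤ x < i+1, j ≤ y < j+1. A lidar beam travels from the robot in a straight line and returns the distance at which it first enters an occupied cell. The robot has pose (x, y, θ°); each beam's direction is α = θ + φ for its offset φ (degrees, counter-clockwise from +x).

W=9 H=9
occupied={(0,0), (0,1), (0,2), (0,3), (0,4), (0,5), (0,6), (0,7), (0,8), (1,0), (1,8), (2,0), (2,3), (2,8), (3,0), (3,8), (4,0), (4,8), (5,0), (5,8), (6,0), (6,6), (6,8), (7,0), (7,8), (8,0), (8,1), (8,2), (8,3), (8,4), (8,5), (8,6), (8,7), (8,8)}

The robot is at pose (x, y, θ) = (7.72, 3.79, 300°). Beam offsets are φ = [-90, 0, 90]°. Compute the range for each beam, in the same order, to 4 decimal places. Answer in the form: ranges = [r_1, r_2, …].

ranges = [5.5800, 0.5600, 0.3233]

beam 1: φ=-90°, α=210°
  cosα=-0.8660 sinα=-0.5000 | (7,3) | tMaxX 0.8314 tMaxY 1.5800 | tΔX 1.1547 tΔY 2.0000
    t=0.8314 [x] (6,3)
    t=1.5800 [y] (6,2)
    t=1.9861 [x] (5,2)
    t=3.1408 [x] (4,2)
    t=3.5800 [y] (4,1)
    t=4.2955 [x] (3,1)
    t=5.4502 [x] (2,1)
    t=5.5800 [y] (2,0) — stop
  → r_1 = 5.5800
beam 2: φ=0°, α=300°
  cosα=0.5000 sinα=-0.8660 | (7,3) | tMaxX 0.5600 tMaxY 0.9122 | tΔX 2.0000 tΔY 1.1547
    t=0.5600 [x] (8,3) — stop
  → r_2 = 0.5600
beam 3: φ=90°, α=30°
  cosα=0.8660 sinα=0.5000 | (7,3) | tMaxX 0.3233 tMaxY 0.4200 | tΔX 1.1547 tΔY 2.0000
    t=0.3233 [x] (8,3) — stop
  → r_3 = 0.3233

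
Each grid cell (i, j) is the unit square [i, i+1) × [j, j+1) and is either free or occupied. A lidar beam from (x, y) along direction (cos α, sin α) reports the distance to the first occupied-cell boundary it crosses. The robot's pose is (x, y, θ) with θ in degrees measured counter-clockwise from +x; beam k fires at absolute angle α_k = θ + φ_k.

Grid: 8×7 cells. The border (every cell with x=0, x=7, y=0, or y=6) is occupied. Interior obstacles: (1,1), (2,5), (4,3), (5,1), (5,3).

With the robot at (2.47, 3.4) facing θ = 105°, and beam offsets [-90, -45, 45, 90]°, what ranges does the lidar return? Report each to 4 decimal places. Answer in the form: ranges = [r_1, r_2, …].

beam 1: φ=-90°, α=15°
  dir = (cos 15°, sin 15°) = (0.9659, 0.2588); from cell (2,3)
  next x-line at t=0.5487, next y-line at t=2.3182; Δt_x=1.0353, Δt_y=3.8637
    x: enter (3,3) at t=0.5487
    x: enter (4,3) at t=1.5840 ← occupied
  → r_1 = 1.5840
beam 2: φ=-45°, α=60°
  dir = (cos 60°, sin 60°) = (0.5000, 0.8660); from cell (2,3)
  next x-line at t=1.0600, next y-line at t=0.6928; Δt_x=2.0000, Δt_y=1.1547
    y: enter (2,4) at t=0.6928
    x: enter (3,4) at t=1.0600
    y: enter (3,5) at t=1.8475
    y: enter (3,6) at t=3.0022 ← occupied
  → r_2 = 3.0022
beam 3: φ=45°, α=150°
  dir = (cos 150°, sin 150°) = (-0.8660, 0.5000); from cell (2,3)
  next x-line at t=0.5427, next y-line at t=1.2000; Δt_x=1.1547, Δt_y=2.0000
    x: enter (1,3) at t=0.5427
    y: enter (1,4) at t=1.2000
    x: enter (0,4) at t=1.6974 ← occupied
  → r_3 = 1.6974
beam 4: φ=90°, α=195°
  dir = (cos 195°, sin 195°) = (-0.9659, -0.2588); from cell (2,3)
  next x-line at t=0.4866, next y-line at t=1.5455; Δt_x=1.0353, Δt_y=3.8637
    x: enter (1,3) at t=0.4866
    x: enter (0,3) at t=1.5219 ← occupied
  → r_4 = 1.5219

ranges = [1.5840, 3.0022, 1.6974, 1.5219]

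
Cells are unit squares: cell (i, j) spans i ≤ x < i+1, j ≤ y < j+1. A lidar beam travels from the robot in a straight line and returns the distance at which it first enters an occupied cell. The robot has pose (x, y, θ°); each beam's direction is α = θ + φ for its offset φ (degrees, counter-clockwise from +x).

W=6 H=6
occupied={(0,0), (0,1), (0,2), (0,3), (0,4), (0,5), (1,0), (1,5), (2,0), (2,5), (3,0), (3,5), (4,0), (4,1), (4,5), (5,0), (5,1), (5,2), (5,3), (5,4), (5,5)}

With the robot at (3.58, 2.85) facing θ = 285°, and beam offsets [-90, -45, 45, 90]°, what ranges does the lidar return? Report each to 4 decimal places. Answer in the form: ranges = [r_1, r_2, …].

ranges = [2.6710, 2.1362, 1.6397, 1.4701]

beam 1: φ=-90°, α=195°
  cosα=-0.9659 sinα=-0.2588 | (3,2) | tMaxX 0.6005 tMaxY 3.2841 | tΔX 1.0353 tΔY 3.8637
    t=0.6005 [x] (2,2)
    t=1.6357 [x] (1,2)
    t=2.6710 [x] (0,2) — stop
  → r_1 = 2.6710
beam 2: φ=-45°, α=240°
  cosα=-0.5000 sinα=-0.8660 | (3,2) | tMaxX 1.1600 tMaxY 0.9815 | tΔX 2.0000 tΔY 1.1547
    t=0.9815 [y] (3,1)
    t=1.1600 [x] (2,1)
    t=2.1362 [y] (2,0) — stop
  → r_2 = 2.1362
beam 3: φ=45°, α=330°
  cosα=0.8660 sinα=-0.5000 | (3,2) | tMaxX 0.4850 tMaxY 1.7000 | tΔX 1.1547 tΔY 2.0000
    t=0.4850 [x] (4,2)
    t=1.6397 [x] (5,2) — stop
  → r_3 = 1.6397
beam 4: φ=90°, α=15°
  cosα=0.9659 sinα=0.2588 | (3,2) | tMaxX 0.4348 tMaxY 0.5796 | tΔX 1.0353 tΔY 3.8637
    t=0.4348 [x] (4,2)
    t=0.5796 [y] (4,3)
    t=1.4701 [x] (5,3) — stop
  → r_4 = 1.4701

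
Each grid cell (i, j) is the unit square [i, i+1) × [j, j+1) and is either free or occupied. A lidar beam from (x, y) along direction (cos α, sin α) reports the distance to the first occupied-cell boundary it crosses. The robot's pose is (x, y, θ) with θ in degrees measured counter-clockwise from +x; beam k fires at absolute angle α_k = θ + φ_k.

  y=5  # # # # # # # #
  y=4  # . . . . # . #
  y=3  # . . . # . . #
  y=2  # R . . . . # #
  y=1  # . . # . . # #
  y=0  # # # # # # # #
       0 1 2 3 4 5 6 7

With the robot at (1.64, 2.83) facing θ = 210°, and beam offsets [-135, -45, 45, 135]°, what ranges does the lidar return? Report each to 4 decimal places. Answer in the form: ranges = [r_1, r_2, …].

beam 1: φ=-135°, α=75°
  dir = (cos 75°, sin 75°) = (0.2588, 0.9659); from cell (1,2)
  next x-line at t=1.3909, next y-line at t=0.1760; Δt_x=3.8637, Δt_y=1.0353
    y: enter (1,3) at t=0.1760
    y: enter (1,4) at t=1.2113
    x: enter (2,4) at t=1.3909
    y: enter (2,5) at t=2.2465 ← occupied
  → r_1 = 2.2465
beam 2: φ=-45°, α=165°
  dir = (cos 165°, sin 165°) = (-0.9659, 0.2588); from cell (1,2)
  next x-line at t=0.6626, next y-line at t=0.6568; Δt_x=1.0353, Δt_y=3.8637
    y: enter (1,3) at t=0.6568
    x: enter (0,3) at t=0.6626 ← occupied
  → r_2 = 0.6626
beam 3: φ=45°, α=255°
  dir = (cos 255°, sin 255°) = (-0.2588, -0.9659); from cell (1,2)
  next x-line at t=2.4728, next y-line at t=0.8593; Δt_x=3.8637, Δt_y=1.0353
    y: enter (1,1) at t=0.8593
    y: enter (1,0) at t=1.8946 ← occupied
  → r_3 = 1.8946
beam 4: φ=135°, α=345°
  dir = (cos 345°, sin 345°) = (0.9659, -0.2588); from cell (1,2)
  next x-line at t=0.3727, next y-line at t=3.2069; Δt_x=1.0353, Δt_y=3.8637
    x: enter (2,2) at t=0.3727
    x: enter (3,2) at t=1.4080
    x: enter (4,2) at t=2.4433
    y: enter (4,1) at t=3.2069
    x: enter (5,1) at t=3.4785
    x: enter (6,1) at t=4.5138 ← occupied
  → r_4 = 4.5138

ranges = [2.2465, 0.6626, 1.8946, 4.5138]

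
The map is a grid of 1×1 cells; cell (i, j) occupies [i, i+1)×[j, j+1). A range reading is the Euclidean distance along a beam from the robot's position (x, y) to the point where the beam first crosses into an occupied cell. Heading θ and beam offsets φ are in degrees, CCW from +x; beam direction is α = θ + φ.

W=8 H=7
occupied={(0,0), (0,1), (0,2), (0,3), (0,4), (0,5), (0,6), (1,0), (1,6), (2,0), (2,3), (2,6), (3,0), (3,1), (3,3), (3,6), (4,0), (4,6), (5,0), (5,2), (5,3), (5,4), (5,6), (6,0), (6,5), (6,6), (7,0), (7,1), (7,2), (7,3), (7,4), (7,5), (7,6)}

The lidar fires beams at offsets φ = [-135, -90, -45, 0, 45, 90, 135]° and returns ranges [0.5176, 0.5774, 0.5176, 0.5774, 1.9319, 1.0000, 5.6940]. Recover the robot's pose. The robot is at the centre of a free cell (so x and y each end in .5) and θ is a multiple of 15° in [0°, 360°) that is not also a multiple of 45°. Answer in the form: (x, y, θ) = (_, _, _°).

(x, y, θ) = (6.5, 1.5, 30°)

Enumerate (i+0.5, j+0.5, θ) over the 23 free cells and 16 admissible headings. For each, cast all 7 beams and compare to the given ranges.
  (1.5, 1.5, 165°): beam 1 = 4.0415 ≠ 0.5176 ✗
  (3.5, 4.5, 345°): beam 1 = 1.0000 ≠ 0.5176 ✗
  (2.5, 1.5, 285°): beam 1 = 1.7321 ≠ 0.5176 ✗
  …
  (6.5, 1.5, 30°): r_1=0.5176, r_2=0.5774, r_3=0.5176, r_4=0.5774, r_5=1.9319, r_6=1.0000, r_7=5.6940 — all match ✓
Only this pose fits every beam.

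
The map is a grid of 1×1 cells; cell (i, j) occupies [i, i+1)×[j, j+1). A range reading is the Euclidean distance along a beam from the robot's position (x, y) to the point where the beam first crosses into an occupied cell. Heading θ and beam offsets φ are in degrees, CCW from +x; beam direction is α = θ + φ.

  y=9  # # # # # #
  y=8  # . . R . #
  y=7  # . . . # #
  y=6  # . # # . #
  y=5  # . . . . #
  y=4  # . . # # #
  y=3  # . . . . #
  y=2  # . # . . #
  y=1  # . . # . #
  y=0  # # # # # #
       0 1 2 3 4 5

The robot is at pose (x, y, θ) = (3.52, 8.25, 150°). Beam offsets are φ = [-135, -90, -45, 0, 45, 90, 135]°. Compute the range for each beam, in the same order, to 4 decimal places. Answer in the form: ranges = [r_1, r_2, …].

ranges = [1.5322, 0.8660, 0.7765, 1.5000, 2.6089, 1.4434, 1.2941]

beam 1: φ=-135°, α=15°
  cosα=0.9659 sinα=0.2588 | (3,8) | tMaxX 0.4969 tMaxY 2.8978 | tΔX 1.0353 tΔY 3.8637
    t=0.4969 [x] (4,8)
    t=1.5322 [x] (5,8) — stop
  → r_1 = 1.5322
beam 2: φ=-90°, α=60°
  cosα=0.5000 sinα=0.8660 | (3,8) | tMaxX 0.9600 tMaxY 0.8660 | tΔX 2.0000 tΔY 1.1547
    t=0.8660 [y] (3,9) — stop
  → r_2 = 0.8660
beam 3: φ=-45°, α=105°
  cosα=-0.2588 sinα=0.9659 | (3,8) | tMaxX 2.0091 tMaxY 0.7765 | tΔX 3.8637 tΔY 1.0353
    t=0.7765 [y] (3,9) — stop
  → r_3 = 0.7765
beam 4: φ=0°, α=150°
  cosα=-0.8660 sinα=0.5000 | (3,8) | tMaxX 0.6004 tMaxY 1.5000 | tΔX 1.1547 tΔY 2.0000
    t=0.6004 [x] (2,8)
    t=1.5000 [y] (2,9) — stop
  → r_4 = 1.5000
beam 5: φ=45°, α=195°
  cosα=-0.9659 sinα=-0.2588 | (3,8) | tMaxX 0.5383 tMaxY 0.9659 | tΔX 1.0353 tΔY 3.8637
    t=0.5383 [x] (2,8)
    t=0.9659 [y] (2,7)
    t=1.5736 [x] (1,7)
    t=2.6089 [x] (0,7) — stop
  → r_5 = 2.6089
beam 6: φ=90°, α=240°
  cosα=-0.5000 sinα=-0.8660 | (3,8) | tMaxX 1.0400 tMaxY 0.2887 | tΔX 2.0000 tΔY 1.1547
    t=0.2887 [y] (3,7)
    t=1.0400 [x] (2,7)
    t=1.4434 [y] (2,6) — stop
  → r_6 = 1.4434
beam 7: φ=135°, α=285°
  cosα=0.2588 sinα=-0.9659 | (3,8) | tMaxX 1.8546 tMaxY 0.2588 | tΔX 3.8637 tΔY 1.0353
    t=0.2588 [y] (3,7)
    t=1.2941 [y] (3,6) — stop
  → r_7 = 1.2941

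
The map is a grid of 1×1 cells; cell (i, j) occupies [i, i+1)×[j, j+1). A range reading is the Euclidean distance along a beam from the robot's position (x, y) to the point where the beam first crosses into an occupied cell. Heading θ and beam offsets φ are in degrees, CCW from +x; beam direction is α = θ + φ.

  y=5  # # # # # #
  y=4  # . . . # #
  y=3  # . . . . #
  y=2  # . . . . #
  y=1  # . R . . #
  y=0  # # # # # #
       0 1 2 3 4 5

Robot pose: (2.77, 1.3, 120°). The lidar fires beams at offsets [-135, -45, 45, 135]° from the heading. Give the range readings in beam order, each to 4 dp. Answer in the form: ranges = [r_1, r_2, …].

beam 1: φ=-135°, α=345°
  d=(0.9659,-0.2588)  start (2,1)  tX=0.2381 tY=1.1591  stride 1/|dx|=1.0353 1/|dy|=3.8637
    cross x-line → (3,1), t=0.2381
    cross y-line → (3,0), t=1.1591 (wall)
  → r_1 = 1.1591
beam 2: φ=-45°, α=75°
  d=(0.2588,0.9659)  start (2,1)  tX=0.8887 tY=0.7247  stride 1/|dx|=3.8637 1/|dy|=1.0353
    cross y-line → (2,2), t=0.7247
    cross x-line → (3,2), t=0.8887
    cross y-line → (3,3), t=1.7600
    cross y-line → (3,4), t=2.7952
    cross y-line → (3,5), t=3.8305 (wall)
  → r_2 = 3.8305
beam 3: φ=45°, α=165°
  d=(-0.9659,0.2588)  start (2,1)  tX=0.7972 tY=2.7046  stride 1/|dx|=1.0353 1/|dy|=3.8637
    cross x-line → (1,1), t=0.7972
    cross x-line → (0,1), t=1.8324 (wall)
  → r_3 = 1.8324
beam 4: φ=135°, α=255°
  d=(-0.2588,-0.9659)  start (2,1)  tX=2.9751 tY=0.3106  stride 1/|dx|=3.8637 1/|dy|=1.0353
    cross y-line → (2,0), t=0.3106 (wall)
  → r_4 = 0.3106

ranges = [1.1591, 3.8305, 1.8324, 0.3106]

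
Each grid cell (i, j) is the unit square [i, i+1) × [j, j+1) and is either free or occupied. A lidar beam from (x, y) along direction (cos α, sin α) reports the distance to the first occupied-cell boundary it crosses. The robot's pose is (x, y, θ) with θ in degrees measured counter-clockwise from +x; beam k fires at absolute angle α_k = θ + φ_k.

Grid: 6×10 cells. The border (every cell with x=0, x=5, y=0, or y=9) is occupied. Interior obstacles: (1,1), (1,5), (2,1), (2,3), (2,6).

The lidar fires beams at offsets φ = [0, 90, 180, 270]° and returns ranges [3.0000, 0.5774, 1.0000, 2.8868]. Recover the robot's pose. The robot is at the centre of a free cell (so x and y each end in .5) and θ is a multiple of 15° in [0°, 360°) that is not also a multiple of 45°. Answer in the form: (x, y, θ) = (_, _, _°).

(x, y, θ) = (4.5, 4.5, 240°)

The pose lattice has 27·16 = 432 candidates. Test each by forward raycasting.
  (1.5, 4.5, 75°): beam 1 = 0.5176 ≠ 3.0000 ✗
  (2.5, 4.5, 165°): beam 1 = 1.5529 ≠ 3.0000 ✗
  (4.5, 3.5, 30°): beam 1 = 0.5774 ≠ 3.0000 ✗
  (2.5, 2.5, 255°): beam 1 = 0.5176 ≠ 3.0000 ✗
  (3.5, 7.5, 30°): beam 1 = 1.7321 ≠ 3.0000 ✗
  …
  (4.5, 4.5, 240°): r_1=3.0000, r_2=0.5774, r_3=1.0000, r_4=2.8868 — all match ✓
No second candidate reproduces the full scan.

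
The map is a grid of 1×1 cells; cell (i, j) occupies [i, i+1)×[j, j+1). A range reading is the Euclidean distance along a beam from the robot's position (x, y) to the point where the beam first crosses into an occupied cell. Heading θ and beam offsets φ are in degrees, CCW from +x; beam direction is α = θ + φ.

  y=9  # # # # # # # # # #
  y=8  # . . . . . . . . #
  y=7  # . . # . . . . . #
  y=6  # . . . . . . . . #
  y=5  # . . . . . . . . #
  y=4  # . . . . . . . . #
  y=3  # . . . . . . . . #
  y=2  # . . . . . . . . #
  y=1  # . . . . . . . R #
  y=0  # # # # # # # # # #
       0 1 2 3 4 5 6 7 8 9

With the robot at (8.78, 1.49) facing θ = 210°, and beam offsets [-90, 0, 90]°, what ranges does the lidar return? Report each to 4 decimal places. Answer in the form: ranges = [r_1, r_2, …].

beam 1: φ=-90°, α=120°
  cosα=-0.5000 sinα=0.8660 | (8,1) | tMaxX 1.5600 tMaxY 0.5889 | tΔX 2.0000 tΔY 1.1547
    t=0.5889 [y] (8,2)
    t=1.5600 [x] (7,2)
    t=1.7436 [y] (7,3)
    t=2.8983 [y] (7,4)
    t=3.5600 [x] (6,4)
    t=4.0530 [y] (6,5)
    t=5.2077 [y] (6,6)
    t=5.5600 [x] (5,6)
    t=6.3624 [y] (5,7)
    t=7.5171 [y] (5,8)
    t=7.5600 [x] (4,8)
    t=8.6718 [y] (4,9) — stop
  → r_1 = 8.6718
beam 2: φ=0°, α=210°
  cosα=-0.8660 sinα=-0.5000 | (8,1) | tMaxX 0.9007 tMaxY 0.9800 | tΔX 1.1547 tΔY 2.0000
    t=0.9007 [x] (7,1)
    t=0.9800 [y] (7,0) — stop
  → r_2 = 0.9800
beam 3: φ=90°, α=300°
  cosα=0.5000 sinα=-0.8660 | (8,1) | tMaxX 0.4400 tMaxY 0.5658 | tΔX 2.0000 tΔY 1.1547
    t=0.4400 [x] (9,1) — stop
  → r_3 = 0.4400

ranges = [8.6718, 0.9800, 0.4400]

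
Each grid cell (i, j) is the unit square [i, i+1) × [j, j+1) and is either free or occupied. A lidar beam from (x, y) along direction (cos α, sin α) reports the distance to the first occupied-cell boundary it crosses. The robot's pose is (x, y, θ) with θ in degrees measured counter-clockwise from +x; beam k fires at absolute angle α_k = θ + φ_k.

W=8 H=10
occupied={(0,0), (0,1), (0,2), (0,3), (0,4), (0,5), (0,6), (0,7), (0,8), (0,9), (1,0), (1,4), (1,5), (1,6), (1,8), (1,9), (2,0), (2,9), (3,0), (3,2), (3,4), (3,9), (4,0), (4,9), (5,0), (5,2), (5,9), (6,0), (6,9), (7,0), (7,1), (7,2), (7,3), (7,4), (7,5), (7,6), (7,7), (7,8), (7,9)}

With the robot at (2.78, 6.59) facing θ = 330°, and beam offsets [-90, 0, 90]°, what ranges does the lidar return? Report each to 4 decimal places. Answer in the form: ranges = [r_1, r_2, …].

ranges = [1.5600, 4.8728, 2.7828]

beam 1: φ=-90°, α=240°
  direction (-0.5000, -0.8660); cell (2,6); t to first gridline: x 1.5600, y 0.6813 (then +2.0000 / +1.1547)
    (2,5) via y @ 0.6813
    (1,5) via x @ 1.5600  # hit
  → r_1 = 1.5600
beam 2: φ=0°, α=330°
  direction (0.8660, -0.5000); cell (2,6); t to first gridline: x 0.2540, y 1.1800 (then +1.1547 / +2.0000)
    (3,6) via x @ 0.2540
    (3,5) via y @ 1.1800
    (4,5) via x @ 1.4087
    (5,5) via x @ 2.5634
    (5,4) via y @ 3.1800
    (6,4) via x @ 3.7181
    (7,4) via x @ 4.8728  # hit
  → r_2 = 4.8728
beam 3: φ=90°, α=60°
  direction (0.5000, 0.8660); cell (2,6); t to first gridline: x 0.4400, y 0.4734 (then +2.0000 / +1.1547)
    (3,6) via x @ 0.4400
    (3,7) via y @ 0.4734
    (3,8) via y @ 1.6281
    (4,8) via x @ 2.4400
    (4,9) via y @ 2.7828  # hit
  → r_3 = 2.7828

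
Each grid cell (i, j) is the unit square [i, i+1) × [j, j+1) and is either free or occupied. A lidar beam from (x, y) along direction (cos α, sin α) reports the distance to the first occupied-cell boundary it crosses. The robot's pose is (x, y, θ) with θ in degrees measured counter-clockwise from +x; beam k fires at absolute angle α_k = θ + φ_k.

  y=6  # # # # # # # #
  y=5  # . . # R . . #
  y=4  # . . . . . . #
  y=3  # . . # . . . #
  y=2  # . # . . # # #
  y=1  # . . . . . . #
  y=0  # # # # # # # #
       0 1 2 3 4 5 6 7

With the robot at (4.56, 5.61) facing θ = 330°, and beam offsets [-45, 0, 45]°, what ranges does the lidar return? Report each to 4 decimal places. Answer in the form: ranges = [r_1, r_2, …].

ranges = [2.7021, 2.8175, 1.5068]

beam 1: φ=-45°, α=285°
  cosα=0.2588 sinα=-0.9659 | (4,5) | tMaxX 1.7000 tMaxY 0.6315 | tΔX 3.8637 tΔY 1.0353
    t=0.6315 [y] (4,4)
    t=1.6668 [y] (4,3)
    t=1.7000 [x] (5,3)
    t=2.7021 [y] (5,2) — stop
  → r_1 = 2.7021
beam 2: φ=0°, α=330°
  cosα=0.8660 sinα=-0.5000 | (4,5) | tMaxX 0.5081 tMaxY 1.2200 | tΔX 1.1547 tΔY 2.0000
    t=0.5081 [x] (5,5)
    t=1.2200 [y] (5,4)
    t=1.6628 [x] (6,4)
    t=2.8175 [x] (7,4) — stop
  → r_2 = 2.8175
beam 3: φ=45°, α=15°
  cosα=0.9659 sinα=0.2588 | (4,5) | tMaxX 0.4555 tMaxY 1.5068 | tΔX 1.0353 tΔY 3.8637
    t=0.4555 [x] (5,5)
    t=1.4908 [x] (6,5)
    t=1.5068 [y] (6,6) — stop
  → r_3 = 1.5068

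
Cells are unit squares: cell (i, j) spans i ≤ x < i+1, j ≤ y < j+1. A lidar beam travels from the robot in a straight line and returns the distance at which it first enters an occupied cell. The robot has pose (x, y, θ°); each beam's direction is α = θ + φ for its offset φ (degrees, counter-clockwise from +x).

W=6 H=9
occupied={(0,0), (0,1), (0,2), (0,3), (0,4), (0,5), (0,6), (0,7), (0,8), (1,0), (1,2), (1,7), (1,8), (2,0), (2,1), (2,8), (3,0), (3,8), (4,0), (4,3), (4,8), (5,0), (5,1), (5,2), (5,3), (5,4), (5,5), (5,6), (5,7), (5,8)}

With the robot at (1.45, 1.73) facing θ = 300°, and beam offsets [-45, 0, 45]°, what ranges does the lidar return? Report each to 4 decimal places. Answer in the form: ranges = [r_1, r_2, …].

ranges = [0.7558, 0.8429, 0.5694]

beam 1: φ=-45°, α=255°
  dir = (cos 255°, sin 255°) = (-0.2588, -0.9659); from cell (1,1)
  next x-line at t=1.7387, next y-line at t=0.7558; Δt_x=3.8637, Δt_y=1.0353
    y: enter (1,0) at t=0.7558 ← occupied
  → r_1 = 0.7558
beam 2: φ=0°, α=300°
  dir = (cos 300°, sin 300°) = (0.5000, -0.8660); from cell (1,1)
  next x-line at t=1.1000, next y-line at t=0.8429; Δt_x=2.0000, Δt_y=1.1547
    y: enter (1,0) at t=0.8429 ← occupied
  → r_2 = 0.8429
beam 3: φ=45°, α=345°
  dir = (cos 345°, sin 345°) = (0.9659, -0.2588); from cell (1,1)
  next x-line at t=0.5694, next y-line at t=2.8205; Δt_x=1.0353, Δt_y=3.8637
    x: enter (2,1) at t=0.5694 ← occupied
  → r_3 = 0.5694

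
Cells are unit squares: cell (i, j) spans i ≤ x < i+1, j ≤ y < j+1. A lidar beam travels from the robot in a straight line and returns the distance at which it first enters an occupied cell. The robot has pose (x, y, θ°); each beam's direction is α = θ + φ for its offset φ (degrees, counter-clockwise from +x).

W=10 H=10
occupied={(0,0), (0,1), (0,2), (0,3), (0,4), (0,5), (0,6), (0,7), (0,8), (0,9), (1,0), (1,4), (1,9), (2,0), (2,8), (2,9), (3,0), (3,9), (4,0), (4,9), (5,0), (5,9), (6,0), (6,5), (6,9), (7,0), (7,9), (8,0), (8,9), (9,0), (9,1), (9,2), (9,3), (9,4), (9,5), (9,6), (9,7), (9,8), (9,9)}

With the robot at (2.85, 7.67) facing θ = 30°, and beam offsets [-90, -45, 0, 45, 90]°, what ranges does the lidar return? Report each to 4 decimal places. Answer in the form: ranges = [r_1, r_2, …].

ranges = [7.7019, 6.3669, 2.6600, 0.3416, 0.3811]

beam 1: φ=-90°, α=300°
  direction (0.5000, -0.8660); cell (2,7); t to first gridline: x 0.3000, y 0.7736 (then +2.0000 / +1.1547)
    (3,7) via x @ 0.3000
    (3,6) via y @ 0.7736
    (3,5) via y @ 1.9283
    (4,5) via x @ 2.3000
    (4,4) via y @ 3.0831
    (4,3) via y @ 4.2378
    (5,3) via x @ 4.3000
    (5,2) via y @ 5.3925
    (6,2) via x @ 6.3000
    (6,1) via y @ 6.5472
    (6,0) via y @ 7.7019  # hit
  → r_1 = 7.7019
beam 2: φ=-45°, α=345°
  direction (0.9659, -0.2588); cell (2,7); t to first gridline: x 0.1553, y 2.5887 (then +1.0353 / +3.8637)
    (3,7) via x @ 0.1553
    (4,7) via x @ 1.1906
    (5,7) via x @ 2.2258
    (5,6) via y @ 2.5887
    (6,6) via x @ 3.2611
    (7,6) via x @ 4.2964
    (8,6) via x @ 5.3317
    (9,6) via x @ 6.3669  # hit
  → r_2 = 6.3669
beam 3: φ=0°, α=30°
  direction (0.8660, 0.5000); cell (2,7); t to first gridline: x 0.1732, y 0.6600 (then +1.1547 / +2.0000)
    (3,7) via x @ 0.1732
    (3,8) via y @ 0.6600
    (4,8) via x @ 1.3279
    (5,8) via x @ 2.4826
    (5,9) via y @ 2.6600  # hit
  → r_3 = 2.6600
beam 4: φ=45°, α=75°
  direction (0.2588, 0.9659); cell (2,7); t to first gridline: x 0.5796, y 0.3416 (then +3.8637 / +1.0353)
    (2,8) via y @ 0.3416  # hit
  → r_4 = 0.3416
beam 5: φ=90°, α=120°
  direction (-0.5000, 0.8660); cell (2,7); t to first gridline: x 1.7000, y 0.3811 (then +2.0000 / +1.1547)
    (2,8) via y @ 0.3811  # hit
  → r_5 = 0.3811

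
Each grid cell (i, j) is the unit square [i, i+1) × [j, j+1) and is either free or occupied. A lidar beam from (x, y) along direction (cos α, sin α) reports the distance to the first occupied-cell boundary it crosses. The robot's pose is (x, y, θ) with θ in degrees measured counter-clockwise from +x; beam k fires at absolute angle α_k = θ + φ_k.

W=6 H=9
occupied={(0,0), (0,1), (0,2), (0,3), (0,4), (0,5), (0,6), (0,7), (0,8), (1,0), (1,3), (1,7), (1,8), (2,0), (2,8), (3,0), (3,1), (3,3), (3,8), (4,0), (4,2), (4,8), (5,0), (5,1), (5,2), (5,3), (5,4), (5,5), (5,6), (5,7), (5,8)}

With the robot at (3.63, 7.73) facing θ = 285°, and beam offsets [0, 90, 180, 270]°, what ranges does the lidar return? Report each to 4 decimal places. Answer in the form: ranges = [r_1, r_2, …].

ranges = [4.8969, 1.0432, 0.2795, 1.6875]

beam 1: φ=0°, α=285°
  dir = (cos 285°, sin 285°) = (0.2588, -0.9659); from cell (3,7)
  next x-line at t=1.4296, next y-line at t=0.7558; Δt_x=3.8637, Δt_y=1.0353
    y: enter (3,6) at t=0.7558
    x: enter (4,6) at t=1.4296
    y: enter (4,5) at t=1.7910
    y: enter (4,4) at t=2.8263
    y: enter (4,3) at t=3.8616
    y: enter (4,2) at t=4.8969 ← occupied
  → r_1 = 4.8969
beam 2: φ=90°, α=15°
  dir = (cos 15°, sin 15°) = (0.9659, 0.2588); from cell (3,7)
  next x-line at t=0.3831, next y-line at t=1.0432; Δt_x=1.0353, Δt_y=3.8637
    x: enter (4,7) at t=0.3831
    y: enter (4,8) at t=1.0432 ← occupied
  → r_2 = 1.0432
beam 3: φ=180°, α=105°
  dir = (cos 105°, sin 105°) = (-0.2588, 0.9659); from cell (3,7)
  next x-line at t=2.4341, next y-line at t=0.2795; Δt_x=3.8637, Δt_y=1.0353
    y: enter (3,8) at t=0.2795 ← occupied
  → r_3 = 0.2795
beam 4: φ=270°, α=195°
  dir = (cos 195°, sin 195°) = (-0.9659, -0.2588); from cell (3,7)
  next x-line at t=0.6522, next y-line at t=2.8205; Δt_x=1.0353, Δt_y=3.8637
    x: enter (2,7) at t=0.6522
    x: enter (1,7) at t=1.6875 ← occupied
  → r_4 = 1.6875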